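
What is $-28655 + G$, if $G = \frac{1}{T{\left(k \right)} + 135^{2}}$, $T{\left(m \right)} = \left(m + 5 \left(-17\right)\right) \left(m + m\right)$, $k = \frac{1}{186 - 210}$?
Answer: $- \frac{150462848567}{5250841} \approx -28655.0$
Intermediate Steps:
$k = - \frac{1}{24}$ ($k = \frac{1}{-24} = - \frac{1}{24} \approx -0.041667$)
$T{\left(m \right)} = 2 m \left(-85 + m\right)$ ($T{\left(m \right)} = \left(m - 85\right) 2 m = \left(-85 + m\right) 2 m = 2 m \left(-85 + m\right)$)
$G = \frac{288}{5250841}$ ($G = \frac{1}{2 \left(- \frac{1}{24}\right) \left(-85 - \frac{1}{24}\right) + 135^{2}} = \frac{1}{2 \left(- \frac{1}{24}\right) \left(- \frac{2041}{24}\right) + 18225} = \frac{1}{\frac{2041}{288} + 18225} = \frac{1}{\frac{5250841}{288}} = \frac{288}{5250841} \approx 5.4848 \cdot 10^{-5}$)
$-28655 + G = -28655 + \frac{288}{5250841} = - \frac{150462848567}{5250841}$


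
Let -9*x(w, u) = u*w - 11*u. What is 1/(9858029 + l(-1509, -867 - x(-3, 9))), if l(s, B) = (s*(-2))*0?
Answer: 1/9858029 ≈ 1.0144e-7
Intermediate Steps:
x(w, u) = 11*u/9 - u*w/9 (x(w, u) = -(u*w - 11*u)/9 = -(-11*u + u*w)/9 = 11*u/9 - u*w/9)
l(s, B) = 0 (l(s, B) = -2*s*0 = 0)
1/(9858029 + l(-1509, -867 - x(-3, 9))) = 1/(9858029 + 0) = 1/9858029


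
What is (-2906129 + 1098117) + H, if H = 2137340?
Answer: 329328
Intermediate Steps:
(-2906129 + 1098117) + H = (-2906129 + 1098117) + 2137340 = -1808012 + 2137340 = 329328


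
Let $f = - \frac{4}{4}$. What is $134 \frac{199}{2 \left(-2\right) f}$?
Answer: $\frac{13333}{2} \approx 6666.5$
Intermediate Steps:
$f = -1$ ($f = \left(-4\right) \frac{1}{4} = -1$)
$134 \frac{199}{2 \left(-2\right) f} = 134 \frac{199}{2 \left(-2\right) \left(-1\right)} = 134 \frac{199}{\left(-4\right) \left(-1\right)} = 134 \cdot \frac{199}{4} = \frac{13333}{2}$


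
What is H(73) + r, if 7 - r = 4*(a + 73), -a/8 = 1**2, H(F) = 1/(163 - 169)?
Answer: -1519/6 ≈ -253.17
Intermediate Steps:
H(F) = -1/6 (H(F) = 1/(-6) = -1/6)
a = -8 (a = -8*1**2 = -8*1 = -8)
r = -253 (r = 7 - 4*(-8 + 73) = 7 - 4*65 = 7 - 1*260 = 7 - 260 = -253)
H(73) + r = -1/6 - 253 = -1519/6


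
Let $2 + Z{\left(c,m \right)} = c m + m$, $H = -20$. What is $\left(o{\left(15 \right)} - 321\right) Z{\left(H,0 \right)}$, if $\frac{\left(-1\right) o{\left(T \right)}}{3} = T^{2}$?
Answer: $1992$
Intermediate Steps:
$Z{\left(c,m \right)} = -2 + m + c m$ ($Z{\left(c,m \right)} = -2 + \left(c m + m\right) = -2 + \left(m + c m\right) = -2 + m + c m$)
$o{\left(T \right)} = - 3 T^{2}$
$\left(o{\left(15 \right)} - 321\right) Z{\left(H,0 \right)} = \left(- 3 \cdot 15^{2} - 321\right) \left(-2 + 0 - 0\right) = \left(\left(-3\right) 225 - 321\right) \left(-2 + 0 + 0\right) = \left(-675 - 321\right) \left(-2\right) = \left(-996\right) \left(-2\right) = 1992$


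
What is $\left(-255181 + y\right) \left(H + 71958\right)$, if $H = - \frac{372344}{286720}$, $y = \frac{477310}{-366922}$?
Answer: $- \frac{538995990098254933}{29353760} \approx -1.8362 \cdot 10^{10}$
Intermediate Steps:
$y = - \frac{238655}{183461}$ ($y = 477310 \left(- \frac{1}{366922}\right) = - \frac{238655}{183461} \approx -1.3008$)
$H = - \frac{6649}{5120}$ ($H = \left(-372344\right) \frac{1}{286720} = - \frac{6649}{5120} \approx -1.2986$)
$\left(-255181 + y\right) \left(H + 71958\right) = \left(-255181 - \frac{238655}{183461}\right) \left(- \frac{6649}{5120} + 71958\right) = \left(- \frac{46816000096}{183461}\right) \frac{368418311}{5120} = - \frac{538995990098254933}{29353760}$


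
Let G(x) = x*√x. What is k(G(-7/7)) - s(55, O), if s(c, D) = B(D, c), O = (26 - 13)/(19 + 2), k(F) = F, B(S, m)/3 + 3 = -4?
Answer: 21 - I ≈ 21.0 - 1.0*I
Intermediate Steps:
B(S, m) = -21 (B(S, m) = -9 + 3*(-4) = -9 - 12 = -21)
G(x) = x^(3/2)
O = 13/21 ≈ 0.61905
s(c, D) = -21
k(G(-7/7)) - s(55, O) = (-7/7)^(3/2) - 1*(-21) = (-7*⅐)^(3/2) + 21 = (-1)^(3/2) + 21 = -I + 21 = 21 - I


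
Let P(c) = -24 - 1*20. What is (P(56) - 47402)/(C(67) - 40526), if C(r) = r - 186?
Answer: 47446/40645 ≈ 1.1673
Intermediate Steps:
C(r) = -186 + r
P(c) = -44 (P(c) = -24 - 20 = -44)
(P(56) - 47402)/(C(67) - 40526) = (-44 - 47402)/((-186 + 67) - 40526) = -47446/(-119 - 40526) = -47446/(-40645) = -47446*(-1/40645) = 47446/40645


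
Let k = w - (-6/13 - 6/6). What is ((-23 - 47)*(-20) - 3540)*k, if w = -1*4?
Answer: 70620/13 ≈ 5432.3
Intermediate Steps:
w = -4
k = -33/13 (k = -4 - (-6/13 - 6/6) = -4 - (-6*1/13 - 6*⅙) = -4 - (-6/13 - 1) = -4 - 1*(-19/13) = -4 + 19/13 = -33/13 ≈ -2.5385)
((-23 - 47)*(-20) - 3540)*k = ((-23 - 47)*(-20) - 3540)*(-33/13) = (-70*(-20) - 3540)*(-33/13) = (1400 - 3540)*(-33/13) = -2140*(-33/13) = 70620/13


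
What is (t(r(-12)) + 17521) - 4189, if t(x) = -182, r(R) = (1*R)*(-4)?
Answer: 13150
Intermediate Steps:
r(R) = -4*R (r(R) = R*(-4) = -4*R)
(t(r(-12)) + 17521) - 4189 = (-182 + 17521) - 4189 = 17339 - 4189 = 13150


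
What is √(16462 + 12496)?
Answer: √28958 ≈ 170.17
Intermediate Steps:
√(16462 + 12496) = √28958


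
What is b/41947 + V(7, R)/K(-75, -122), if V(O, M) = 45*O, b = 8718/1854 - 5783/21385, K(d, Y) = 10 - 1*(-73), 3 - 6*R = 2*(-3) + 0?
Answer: 87315487667339/23006297551965 ≈ 3.7953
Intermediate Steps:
R = 3/2 (R = ½ - (2*(-3) + 0)/6 = ½ - (-6 + 0)/6 = ½ - ⅙*(-6) = ½ + 1 = 3/2 ≈ 1.5000)
K(d, Y) = 83 (K(d, Y) = 10 + 73 = 83)
b = 29285458/6607965 (b = 8718*(1/1854) - 5783*1/21385 = 1453/309 - 5783/21385 = 29285458/6607965 ≈ 4.4318)
b/41947 + V(7, R)/K(-75, -122) = (29285458/6607965)/41947 + (45*7)/83 = (29285458/6607965)*(1/41947) + 315*(1/83) = 29285458/277184307855 + 315/83 = 87315487667339/23006297551965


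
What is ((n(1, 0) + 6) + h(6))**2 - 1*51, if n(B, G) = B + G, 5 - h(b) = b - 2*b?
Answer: 273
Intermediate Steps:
h(b) = 5 + b (h(b) = 5 - (b - 2*b) = 5 - (-1)*b = 5 + b)
((n(1, 0) + 6) + h(6))**2 - 1*51 = (((1 + 0) + 6) + (5 + 6))**2 - 1*51 = ((1 + 6) + 11)**2 - 51 = (7 + 11)**2 - 51 = 18**2 - 51 = 324 - 51 = 273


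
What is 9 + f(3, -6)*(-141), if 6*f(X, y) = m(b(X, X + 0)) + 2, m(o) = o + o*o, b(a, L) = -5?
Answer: -508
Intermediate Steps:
m(o) = o + o**2
f(X, y) = 11/3 (f(X, y) = (-5*(1 - 5) + 2)/6 = (-5*(-4) + 2)/6 = (20 + 2)/6 = (1/6)*22 = 11/3)
9 + f(3, -6)*(-141) = 9 + (11/3)*(-141) = 9 - 517 = -508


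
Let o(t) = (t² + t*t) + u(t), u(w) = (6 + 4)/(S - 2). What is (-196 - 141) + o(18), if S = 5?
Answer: 943/3 ≈ 314.33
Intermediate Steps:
u(w) = 10/3 (u(w) = (6 + 4)/(5 - 2) = 10/3)
o(t) = 10/3 + 2*t² (o(t) = (t² + t*t) + 10/3 = (t² + t²) + 10/3 = 2*t² + 10/3 = 10/3 + 2*t²)
(-196 - 141) + o(18) = (-196 - 141) + (10/3 + 2*18²) = -337 + (10/3 + 2*324) = -337 + (10/3 + 648) = -337 + 1954/3 = 943/3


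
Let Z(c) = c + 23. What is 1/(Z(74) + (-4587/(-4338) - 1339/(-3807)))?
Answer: 1834974/180578177 ≈ 0.010162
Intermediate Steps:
Z(c) = 23 + c
1/(Z(74) + (-4587/(-4338) - 1339/(-3807))) = 1/((23 + 74) + (-4587/(-4338) - 1339/(-3807))) = 1/(97 + (-4587*(-1/4338) - 1339*(-1/3807))) = 1/(97 + (1529/1446 + 1339/3807)) = 1/(97 + 2585699/1834974) = 1/(180578177/1834974) = 1834974/180578177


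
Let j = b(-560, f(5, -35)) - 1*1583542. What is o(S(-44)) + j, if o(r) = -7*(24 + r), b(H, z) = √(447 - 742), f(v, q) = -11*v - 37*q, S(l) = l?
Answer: -1583402 + I*√295 ≈ -1.5834e+6 + 17.176*I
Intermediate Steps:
f(v, q) = -37*q - 11*v
b(H, z) = I*√295 (b(H, z) = √(-295) = I*√295)
o(r) = -168 - 7*r
j = -1583542 + I*√295 (j = I*√295 - 1*1583542 = I*√295 - 1583542 = -1583542 + I*√295 ≈ -1.5835e+6 + 17.176*I)
o(S(-44)) + j = (-168 - 7*(-44)) + (-1583542 + I*√295) = (-168 + 308) + (-1583542 + I*√295) = 140 + (-1583542 + I*√295) = -1583402 + I*√295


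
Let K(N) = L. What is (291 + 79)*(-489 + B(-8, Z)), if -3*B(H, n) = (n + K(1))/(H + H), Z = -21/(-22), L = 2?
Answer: -95519015/528 ≈ -1.8091e+5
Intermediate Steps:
K(N) = 2
Z = 21/22 (Z = -21*(-1/22) = 21/22 ≈ 0.95455)
B(H, n) = -(2 + n)/(6*H) (B(H, n) = -(n + 2)/(3*(H + H)) = -(2 + n)/(3*(2*H)) = -(2 + n)*1/(2*H)/3 = -(2 + n)/(6*H))
(291 + 79)*(-489 + B(-8, Z)) = (291 + 79)*(-489 + (1/6)*(-2 - 1*21/22)/(-8)) = 370*(-489 + (1/6)*(-1/8)*(-2 - 21/22)) = 370*(-489 + (1/6)*(-1/8)*(-65/22)) = 370*(-489 + 65/1056) = 370*(-516319/1056) = -95519015/528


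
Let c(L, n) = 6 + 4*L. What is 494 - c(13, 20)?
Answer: 436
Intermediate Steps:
494 - c(13, 20) = 494 - (6 + 4*13) = 494 - (6 + 52) = 494 - 1*58 = 494 - 58 = 436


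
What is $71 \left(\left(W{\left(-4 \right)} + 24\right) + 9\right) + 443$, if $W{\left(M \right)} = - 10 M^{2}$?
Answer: $-8574$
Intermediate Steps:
$71 \left(\left(W{\left(-4 \right)} + 24\right) + 9\right) + 443 = 71 \left(\left(- 10 \left(-4\right)^{2} + 24\right) + 9\right) + 443 = 71 \left(\left(\left(-10\right) 16 + 24\right) + 9\right) + 443 = 71 \left(\left(-160 + 24\right) + 9\right) + 443 = 71 \left(-136 + 9\right) + 443 = 71 \left(-127\right) + 443 = -9017 + 443 = -8574$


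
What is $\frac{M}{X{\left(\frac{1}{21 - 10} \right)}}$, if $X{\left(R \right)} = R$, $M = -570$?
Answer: $-6270$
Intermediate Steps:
$\frac{M}{X{\left(\frac{1}{21 - 10} \right)}} = - \frac{570}{\frac{1}{21 - 10}} = - \frac{570}{\frac{1}{11}} = - 570 \frac{1}{\frac{1}{11}} = \left(-570\right) 11 = -6270$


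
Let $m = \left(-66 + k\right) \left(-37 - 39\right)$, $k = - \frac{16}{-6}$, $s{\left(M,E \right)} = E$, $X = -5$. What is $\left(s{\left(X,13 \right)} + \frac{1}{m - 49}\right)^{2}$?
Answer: $\frac{34526099344}{204289849} \approx 169.01$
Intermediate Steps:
$k = \frac{8}{3}$ ($k = \left(-16\right) \left(- \frac{1}{6}\right) = \frac{8}{3} \approx 2.6667$)
$m = \frac{14440}{3}$ ($m = \left(-66 + \frac{8}{3}\right) \left(-37 - 39\right) = \left(- \frac{190}{3}\right) \left(-76\right) = \frac{14440}{3} \approx 4813.3$)
$\left(s{\left(X,13 \right)} + \frac{1}{m - 49}\right)^{2} = \left(13 + \frac{1}{\frac{14440}{3} - 49}\right)^{2} = \left(13 + \frac{1}{\frac{14293}{3}}\right)^{2} = \left(13 + \frac{3}{14293}\right)^{2} = \left(\frac{185812}{14293}\right)^{2} = \frac{34526099344}{204289849}$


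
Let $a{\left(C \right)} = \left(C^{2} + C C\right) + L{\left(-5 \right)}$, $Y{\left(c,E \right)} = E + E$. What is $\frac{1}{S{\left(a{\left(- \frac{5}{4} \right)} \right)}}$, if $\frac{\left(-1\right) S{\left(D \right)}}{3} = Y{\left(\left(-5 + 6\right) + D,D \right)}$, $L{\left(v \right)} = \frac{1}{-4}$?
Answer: $- \frac{4}{69} \approx -0.057971$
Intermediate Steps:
$L{\left(v \right)} = - \frac{1}{4}$
$Y{\left(c,E \right)} = 2 E$
$a{\left(C \right)} = - \frac{1}{4} + 2 C^{2}$ ($a{\left(C \right)} = \left(C^{2} + C C\right) - \frac{1}{4} = \left(C^{2} + C^{2}\right) - \frac{1}{4} = 2 C^{2} - \frac{1}{4} = - \frac{1}{4} + 2 C^{2}$)
$S{\left(D \right)} = - 6 D$ ($S{\left(D \right)} = - 3 \cdot 2 D = - 6 D$)
$\frac{1}{S{\left(a{\left(- \frac{5}{4} \right)} \right)}} = \frac{1}{\left(-6\right) \left(- \frac{1}{4} + 2 \left(- \frac{5}{4}\right)^{2}\right)} = \frac{1}{\left(-6\right) \left(- \frac{1}{4} + 2 \cdot \frac{25}{16}\right)} = \frac{1}{\left(-6\right) \left(- \frac{1}{4} + \frac{25}{8}\right)} = \frac{1}{\left(-6\right) \frac{23}{8}} = \frac{1}{- \frac{69}{4}} = - \frac{4}{69}$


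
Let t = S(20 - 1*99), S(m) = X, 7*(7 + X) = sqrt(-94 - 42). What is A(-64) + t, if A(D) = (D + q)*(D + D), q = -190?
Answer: 32505 + 2*I*sqrt(34)/7 ≈ 32505.0 + 1.666*I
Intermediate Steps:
X = -7 + 2*I*sqrt(34)/7 (X = -7 + sqrt(-94 - 42)/7 = -7 + sqrt(-136)/7 = -7 + (2*I*sqrt(34))/7 = -7 + 2*I*sqrt(34)/7 ≈ -7.0 + 1.666*I)
S(m) = -7 + 2*I*sqrt(34)/7
A(D) = 2*D*(-190 + D) (A(D) = (D - 190)*(D + D) = (-190 + D)*(2*D) = 2*D*(-190 + D))
t = -7 + 2*I*sqrt(34)/7 ≈ -7.0 + 1.666*I
A(-64) + t = 2*(-64)*(-190 - 64) + (-7 + 2*I*sqrt(34)/7) = 2*(-64)*(-254) + (-7 + 2*I*sqrt(34)/7) = 32512 + (-7 + 2*I*sqrt(34)/7) = 32505 + 2*I*sqrt(34)/7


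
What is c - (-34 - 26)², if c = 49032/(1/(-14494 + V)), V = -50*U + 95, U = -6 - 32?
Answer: -612854568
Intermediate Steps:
U = -38
V = 1995 (V = -50*(-38) + 95 = 1900 + 95 = 1995)
c = -612850968 (c = 49032/(1/(-14494 + 1995)) = 49032/(1/(-12499)) = 49032/(-1/12499) = 49032*(-12499) = -612850968)
c - (-34 - 26)² = -612850968 - (-34 - 26)² = -612850968 - 1*(-60)² = -612850968 - 1*3600 = -612850968 - 3600 = -612854568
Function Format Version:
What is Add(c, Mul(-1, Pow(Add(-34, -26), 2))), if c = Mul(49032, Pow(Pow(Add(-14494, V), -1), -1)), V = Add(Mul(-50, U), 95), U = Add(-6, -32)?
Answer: -612854568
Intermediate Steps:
U = -38
V = 1995 (V = Add(Mul(-50, -38), 95) = Add(1900, 95) = 1995)
c = -612850968 (c = Mul(49032, Pow(Pow(Add(-14494, 1995), -1), -1)) = Mul(49032, Pow(Pow(-12499, -1), -1)) = Mul(49032, Pow(Rational(-1, 12499), -1)) = Mul(49032, -12499) = -612850968)
Add(c, Mul(-1, Pow(Add(-34, -26), 2))) = Add(-612850968, Mul(-1, Pow(Add(-34, -26), 2))) = Add(-612850968, Mul(-1, Pow(-60, 2))) = Add(-612850968, Mul(-1, 3600)) = Add(-612850968, -3600) = -612854568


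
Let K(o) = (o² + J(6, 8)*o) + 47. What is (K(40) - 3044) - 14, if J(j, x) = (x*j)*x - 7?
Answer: 13669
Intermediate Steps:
J(j, x) = -7 + j*x² (J(j, x) = (j*x)*x - 7 = j*x² - 7 = -7 + j*x²)
K(o) = 47 + o² + 377*o (K(o) = (o² + (-7 + 6*8²)*o) + 47 = (o² + (-7 + 6*64)*o) + 47 = (o² + (-7 + 384)*o) + 47 = (o² + 377*o) + 47 = 47 + o² + 377*o)
(K(40) - 3044) - 14 = ((47 + 40² + 377*40) - 3044) - 14 = ((47 + 1600 + 15080) - 3044) - 14 = (16727 - 3044) - 14 = 13683 - 14 = 13669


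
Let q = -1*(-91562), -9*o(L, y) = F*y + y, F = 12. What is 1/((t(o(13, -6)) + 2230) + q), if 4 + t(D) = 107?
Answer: 1/93895 ≈ 1.0650e-5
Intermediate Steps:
o(L, y) = -13*y/9 (o(L, y) = -(12*y + y)/9 = -13*y/9)
t(D) = 103 (t(D) = -4 + 107 = 103)
q = 91562
1/((t(o(13, -6)) + 2230) + q) = 1/((103 + 2230) + 91562) = 1/(2333 + 91562) = 1/93895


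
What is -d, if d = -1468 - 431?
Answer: 1899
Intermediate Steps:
d = -1899
-d = -1*(-1899) = 1899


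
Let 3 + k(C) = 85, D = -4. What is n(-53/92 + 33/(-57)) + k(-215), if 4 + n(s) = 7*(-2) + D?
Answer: 60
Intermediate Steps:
k(C) = 82 (k(C) = -3 + 85 = 82)
n(s) = -22 (n(s) = -4 + (7*(-2) - 4) = -4 + (-14 - 4) = -4 - 18 = -22)
n(-53/92 + 33/(-57)) + k(-215) = -22 + 82 = 60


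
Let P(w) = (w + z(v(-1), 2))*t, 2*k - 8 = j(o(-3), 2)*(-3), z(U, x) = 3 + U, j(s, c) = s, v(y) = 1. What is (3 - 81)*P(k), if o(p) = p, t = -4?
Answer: 3900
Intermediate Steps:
k = 17/2 (k = 4 + (-3*(-3))/2 = 4 + (1/2)*9 = 4 + 9/2 = 17/2 ≈ 8.5000)
P(w) = -16 - 4*w (P(w) = (w + (3 + 1))*(-4) = (w + 4)*(-4) = (4 + w)*(-4) = -16 - 4*w)
(3 - 81)*P(k) = (3 - 81)*(-16 - 4*17/2) = -78*(-16 - 34) = -78*(-50) = 3900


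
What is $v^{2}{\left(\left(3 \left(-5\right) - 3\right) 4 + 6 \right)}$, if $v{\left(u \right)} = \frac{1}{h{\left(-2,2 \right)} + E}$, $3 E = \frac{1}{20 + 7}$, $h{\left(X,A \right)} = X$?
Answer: $\frac{6561}{25921} \approx 0.25312$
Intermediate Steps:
$E = \frac{1}{81}$ ($E = \frac{1}{3 \left(20 + 7\right)} = \frac{1}{3 \cdot 27} = \frac{1}{3} \cdot \frac{1}{27} = \frac{1}{81} \approx 0.012346$)
$v{\left(u \right)} = - \frac{81}{161}$ ($v{\left(u \right)} = \frac{1}{-2 + \frac{1}{81}} = \frac{1}{- \frac{161}{81}} = - \frac{81}{161}$)
$v^{2}{\left(\left(3 \left(-5\right) - 3\right) 4 + 6 \right)} = \left(- \frac{81}{161}\right)^{2} = \frac{6561}{25921}$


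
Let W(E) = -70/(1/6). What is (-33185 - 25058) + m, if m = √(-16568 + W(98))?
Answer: -58243 + 2*I*√4247 ≈ -58243.0 + 130.34*I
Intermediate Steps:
W(E) = -420 (W(E) = -70/⅙ = -70*6 = -420)
m = 2*I*√4247 (m = √(-16568 - 420) = √(-16988) = 2*I*√4247 ≈ 130.34*I)
(-33185 - 25058) + m = (-33185 - 25058) + 2*I*√4247 = -58243 + 2*I*√4247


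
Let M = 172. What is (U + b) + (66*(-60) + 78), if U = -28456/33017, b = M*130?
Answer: 610059670/33017 ≈ 18477.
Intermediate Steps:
b = 22360 (b = 172*130 = 22360)
U = -28456/33017 (U = -28456*1/33017 = -28456/33017 ≈ -0.86186)
(U + b) + (66*(-60) + 78) = (-28456/33017 + 22360) + (66*(-60) + 78) = 738231664/33017 + (-3960 + 78) = 738231664/33017 - 3882 = 610059670/33017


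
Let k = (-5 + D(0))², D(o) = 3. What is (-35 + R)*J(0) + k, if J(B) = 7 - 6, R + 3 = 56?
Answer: 22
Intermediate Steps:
R = 53 (R = -3 + 56 = 53)
J(B) = 1
k = 4 (k = (-5 + 3)² = (-2)² = 4)
(-35 + R)*J(0) + k = (-35 + 53)*1 + 4 = 18*1 + 4 = 18 + 4 = 22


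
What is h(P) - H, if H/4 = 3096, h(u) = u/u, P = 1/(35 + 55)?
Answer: -12383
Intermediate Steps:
P = 1/90 ≈ 0.011111
h(u) = 1
H = 12384 (H = 4*3096 = 12384)
h(P) - H = 1 - 1*12384 = 1 - 12384 = -12383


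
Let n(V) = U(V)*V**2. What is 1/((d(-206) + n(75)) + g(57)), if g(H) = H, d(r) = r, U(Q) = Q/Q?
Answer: 1/5476 ≈ 0.00018262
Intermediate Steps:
U(Q) = 1
n(V) = V**2 (n(V) = 1*V**2 = V**2)
1/((d(-206) + n(75)) + g(57)) = 1/((-206 + 75**2) + 57) = 1/((-206 + 5625) + 57) = 1/(5419 + 57) = 1/5476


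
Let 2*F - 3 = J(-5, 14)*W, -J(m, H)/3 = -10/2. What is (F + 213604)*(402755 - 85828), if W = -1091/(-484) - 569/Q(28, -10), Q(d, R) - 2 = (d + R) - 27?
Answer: 460062757616501/6776 ≈ 6.7896e+10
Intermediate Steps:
Q(d, R) = -25 + R + d (Q(d, R) = 2 + ((d + R) - 27) = 2 + ((R + d) - 27) = 2 + (-27 + R + d) = -25 + R + d)
J(m, H) = 15 (J(m, H) = -(-30)/2 = -3*(-5) = 15)
W = 283033/3388 (W = -1091/(-484) - 569/(-25 - 10 + 28) = -1091*(-1/484) - 569/(-7) = 1091/484 - 569*(-⅐) = 1091/484 + 569/7 = 283033/3388 ≈ 83.540)
F = 4255659/6776 (F = 3/2 + (15*(283033/3388))/2 = 3/2 + (½)*(4245495/3388) = 3/2 + 4245495/6776 = 4255659/6776 ≈ 628.05)
(F + 213604)*(402755 - 85828) = (4255659/6776 + 213604)*(402755 - 85828) = (1451636363/6776)*316927 = 460062757616501/6776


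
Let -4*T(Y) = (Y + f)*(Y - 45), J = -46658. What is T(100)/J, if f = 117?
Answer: 11935/186632 ≈ 0.063949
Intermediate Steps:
T(Y) = -(-45 + Y)*(117 + Y)/4 (T(Y) = -(Y + 117)*(Y - 45)/4 = -(117 + Y)*(-45 + Y)/4 = -(-45 + Y)*(117 + Y)/4)
T(100)/J = (5265/4 - 18*100 - 1/4*100**2)/(-46658) = (5265/4 - 1800 - 1/4*10000)*(-1/46658) = (5265/4 - 1800 - 2500)*(-1/46658) = -11935/4*(-1/46658) = 11935/186632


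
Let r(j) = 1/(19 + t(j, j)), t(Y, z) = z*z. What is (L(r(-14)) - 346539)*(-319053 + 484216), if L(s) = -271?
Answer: -57280180030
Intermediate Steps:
t(Y, z) = z²
r(j) = 1/(19 + j²)
(L(r(-14)) - 346539)*(-319053 + 484216) = (-271 - 346539)*(-319053 + 484216) = -346810*165163 = -57280180030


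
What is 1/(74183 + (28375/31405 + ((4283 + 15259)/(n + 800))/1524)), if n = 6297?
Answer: 11322369278/839937570577741 ≈ 1.3480e-5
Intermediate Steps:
1/(74183 + (28375/31405 + ((4283 + 15259)/(n + 800))/1524)) = 1/(74183 + (28375/31405 + ((4283 + 15259)/(6297 + 800))/1524)) = 1/(74183 + (28375*(1/31405) + (19542/7097)*(1/1524))) = 1/(74183 + (5675/6281 + (19542*(1/7097))*(1/1524))) = 1/(74183 + (5675/6281 + (19542/7097)*(1/1524))) = 1/(74183 + (5675/6281 + 3257/1802638)) = 1/(74183 + 10250427867/11322369278) = 1/(839937570577741/11322369278) = 11322369278/839937570577741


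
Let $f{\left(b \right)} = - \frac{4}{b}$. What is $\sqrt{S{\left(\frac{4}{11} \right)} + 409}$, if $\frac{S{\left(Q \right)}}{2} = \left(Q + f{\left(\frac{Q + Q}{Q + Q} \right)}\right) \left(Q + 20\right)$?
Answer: $\frac{\sqrt{31569}}{11} \approx 16.152$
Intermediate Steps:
$S{\left(Q \right)} = 2 \left(-4 + Q\right) \left(20 + Q\right)$ ($S{\left(Q \right)} = 2 \left(Q - \frac{4}{\left(Q + Q\right) \frac{1}{Q + Q}}\right) \left(Q + 20\right) = 2 \left(Q - \frac{4}{2 Q \frac{1}{2 Q}}\right) \left(20 + Q\right) = 2 \left(Q - \frac{4}{1}\right) \left(20 + Q\right) = 2 \left(Q - 4\right) \left(20 + Q\right) = 2 \left(-4 + Q\right) \left(20 + Q\right)$)
$\sqrt{S{\left(\frac{4}{11} \right)} + 409} = \sqrt{\left(-160 + 2 \left(\frac{4}{11}\right)^{2} + 32 \cdot \frac{4}{11}\right) + 409} = \sqrt{\left(-160 + 2 \cdot \frac{16}{121} + \frac{128}{11}\right) + 409} = \sqrt{\left(-160 + \frac{32}{121} + \frac{128}{11}\right) + 409} = \sqrt{- \frac{17920}{121} + 409} = \sqrt{\frac{31569}{121}} = \frac{\sqrt{31569}}{11}$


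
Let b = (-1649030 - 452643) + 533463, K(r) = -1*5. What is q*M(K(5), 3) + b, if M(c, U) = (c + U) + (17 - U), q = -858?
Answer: -1578506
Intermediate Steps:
K(r) = -5
M(c, U) = 17 + c (M(c, U) = (U + c) + (17 - U) = 17 + c)
b = -1568210 (b = -2101673 + 533463 = -1568210)
q*M(K(5), 3) + b = -858*(17 - 5) - 1568210 = -858*12 - 1568210 = -10296 - 1568210 = -1578506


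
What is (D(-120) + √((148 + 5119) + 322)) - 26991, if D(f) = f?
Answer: -27111 + 9*√69 ≈ -27036.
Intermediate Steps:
(D(-120) + √((148 + 5119) + 322)) - 26991 = (-120 + √((148 + 5119) + 322)) - 26991 = (-120 + √(5267 + 322)) - 26991 = (-120 + √5589) - 26991 = (-120 + 9*√69) - 26991 = -27111 + 9*√69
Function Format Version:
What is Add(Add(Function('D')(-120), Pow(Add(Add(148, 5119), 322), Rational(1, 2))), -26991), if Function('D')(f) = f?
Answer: Add(-27111, Mul(9, Pow(69, Rational(1, 2)))) ≈ -27036.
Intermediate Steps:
Add(Add(Function('D')(-120), Pow(Add(Add(148, 5119), 322), Rational(1, 2))), -26991) = Add(Add(-120, Pow(Add(Add(148, 5119), 322), Rational(1, 2))), -26991) = Add(Add(-120, Pow(Add(5267, 322), Rational(1, 2))), -26991) = Add(Add(-120, Pow(5589, Rational(1, 2))), -26991) = Add(Add(-120, Mul(9, Pow(69, Rational(1, 2)))), -26991) = Add(-27111, Mul(9, Pow(69, Rational(1, 2))))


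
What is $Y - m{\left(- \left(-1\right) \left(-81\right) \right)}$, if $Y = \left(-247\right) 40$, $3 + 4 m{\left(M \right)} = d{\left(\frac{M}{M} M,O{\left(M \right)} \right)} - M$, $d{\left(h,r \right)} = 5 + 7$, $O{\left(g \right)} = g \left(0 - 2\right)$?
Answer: $- \frac{19805}{2} \approx -9902.5$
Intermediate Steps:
$O{\left(g \right)} = - 2 g$ ($O{\left(g \right)} = g \left(-2\right) = - 2 g$)
$d{\left(h,r \right)} = 12$
$m{\left(M \right)} = \frac{9}{4} - \frac{M}{4}$ ($m{\left(M \right)} = - \frac{3}{4} + \frac{12 - M}{4} = - \frac{3}{4} - \left(-3 + \frac{M}{4}\right) = \frac{9}{4} - \frac{M}{4}$)
$Y = -9880$
$Y - m{\left(- \left(-1\right) \left(-81\right) \right)} = -9880 - \left(\frac{9}{4} - \frac{\left(-1\right) \left(\left(-1\right) \left(-81\right)\right)}{4}\right) = -9880 - \left(\frac{9}{4} - \frac{\left(-1\right) 81}{4}\right) = -9880 - \left(\frac{9}{4} - - \frac{81}{4}\right) = -9880 - \left(\frac{9}{4} + \frac{81}{4}\right) = -9880 - \frac{45}{2} = - \frac{19805}{2}$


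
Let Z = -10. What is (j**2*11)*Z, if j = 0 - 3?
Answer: -990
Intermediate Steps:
j = -3
(j**2*11)*Z = ((-3)**2*11)*(-10) = (9*11)*(-10) = 99*(-10) = -990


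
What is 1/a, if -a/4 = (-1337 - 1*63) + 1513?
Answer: -1/452 ≈ -0.0022124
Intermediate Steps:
a = -452 (a = -4*((-1337 - 1*63) + 1513) = -4*((-1337 - 63) + 1513) = -4*(-1400 + 1513) = -4*113 = -452)
1/a = 1/(-452) = -1/452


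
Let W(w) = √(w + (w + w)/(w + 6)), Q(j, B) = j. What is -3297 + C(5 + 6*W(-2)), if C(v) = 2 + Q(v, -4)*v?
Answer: -3378 + 60*I*√3 ≈ -3378.0 + 103.92*I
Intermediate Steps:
W(w) = √(w + 2*w/(6 + w)) (W(w) = √(w + (2*w)/(6 + w)) = √(w + 2*w/(6 + w)))
C(v) = 2 + v² (C(v) = 2 + v*v = 2 + v²)
-3297 + C(5 + 6*W(-2)) = -3297 + (2 + (5 + 6*√(-2*(8 - 2)/(6 - 2)))²) = -3297 + (2 + (5 + 6*√(-2*6/4))²) = -3297 + (2 + (5 + 6*√(-2*¼*6))²) = -3297 + (2 + (5 + 6*√(-3))²) = -3297 + (2 + (5 + 6*(I*√3))²) = -3297 + (2 + (5 + 6*I*√3)²) = -3295 + (5 + 6*I*√3)²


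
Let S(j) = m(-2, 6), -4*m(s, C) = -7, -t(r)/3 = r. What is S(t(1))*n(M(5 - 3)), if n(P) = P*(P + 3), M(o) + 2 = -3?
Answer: 35/2 ≈ 17.500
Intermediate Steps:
M(o) = -5 (M(o) = -2 - 3 = -5)
t(r) = -3*r
m(s, C) = 7/4 (m(s, C) = -¼*(-7) = 7/4)
S(j) = 7/4
n(P) = P*(3 + P)
S(t(1))*n(M(5 - 3)) = 7*(-5*(3 - 5))/4 = 7*(-5*(-2))/4 = (7/4)*10 = 35/2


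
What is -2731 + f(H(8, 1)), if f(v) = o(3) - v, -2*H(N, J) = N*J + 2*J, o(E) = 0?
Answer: -2726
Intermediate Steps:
H(N, J) = -J - J*N/2 (H(N, J) = -(N*J + 2*J)/2 = -(J*N + 2*J)/2 = -(2*J + J*N)/2 = -J - J*N/2)
f(v) = -v (f(v) = 0 - v = -v)
-2731 + f(H(8, 1)) = -2731 - (-1)*(2 + 8)/2 = -2731 - (-1)*10/2 = -2731 - 1*(-5) = -2731 + 5 = -2726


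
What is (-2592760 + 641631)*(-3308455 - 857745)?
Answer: 8128793639800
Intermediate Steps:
(-2592760 + 641631)*(-3308455 - 857745) = -1951129*(-4166200) = 8128793639800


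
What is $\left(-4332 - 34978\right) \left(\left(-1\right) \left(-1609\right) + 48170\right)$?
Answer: $-1956812490$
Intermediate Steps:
$\left(-4332 - 34978\right) \left(\left(-1\right) \left(-1609\right) + 48170\right) = - 39310 \left(1609 + 48170\right) = \left(-39310\right) 49779 = -1956812490$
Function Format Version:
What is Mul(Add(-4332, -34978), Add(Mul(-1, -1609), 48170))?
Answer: -1956812490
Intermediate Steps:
Mul(Add(-4332, -34978), Add(Mul(-1, -1609), 48170)) = Mul(-39310, Add(1609, 48170)) = Mul(-39310, 49779) = -1956812490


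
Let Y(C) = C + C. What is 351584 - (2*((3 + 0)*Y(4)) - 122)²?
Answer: 346108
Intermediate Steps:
Y(C) = 2*C
351584 - (2*((3 + 0)*Y(4)) - 122)² = 351584 - (2*((3 + 0)*(2*4)) - 122)² = 351584 - (2*(3*8) - 122)² = 351584 - (2*24 - 122)² = 351584 - (48 - 122)² = 351584 - 1*(-74)² = 351584 - 1*5476 = 351584 - 5476 = 346108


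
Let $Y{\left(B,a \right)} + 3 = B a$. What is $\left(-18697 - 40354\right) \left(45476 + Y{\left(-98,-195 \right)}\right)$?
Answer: $-3813690733$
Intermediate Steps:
$Y{\left(B,a \right)} = -3 + B a$
$\left(-18697 - 40354\right) \left(45476 + Y{\left(-98,-195 \right)}\right) = \left(-18697 - 40354\right) \left(45476 - -19107\right) = - 59051 \left(45476 + \left(-3 + 19110\right)\right) = - 59051 \left(45476 + 19107\right) = \left(-59051\right) 64583 = -3813690733$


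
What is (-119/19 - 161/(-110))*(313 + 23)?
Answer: -1685208/1045 ≈ -1612.6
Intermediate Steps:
(-119/19 - 161/(-110))*(313 + 23) = (-119*1/19 - 161*(-1/110))*336 = (-119/19 + 161/110)*336 = -10031/2090*336 = -1685208/1045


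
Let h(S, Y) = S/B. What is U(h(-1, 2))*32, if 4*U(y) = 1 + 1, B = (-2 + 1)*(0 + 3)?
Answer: 16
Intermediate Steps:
B = -3 (B = -1*3 = -3)
h(S, Y) = -S/3 (h(S, Y) = S/(-3) = S*(-⅓) = -S/3)
U(y) = ½ (U(y) = (1 + 1)/4 = (¼)*2 = ½)
U(h(-1, 2))*32 = (½)*32 = 16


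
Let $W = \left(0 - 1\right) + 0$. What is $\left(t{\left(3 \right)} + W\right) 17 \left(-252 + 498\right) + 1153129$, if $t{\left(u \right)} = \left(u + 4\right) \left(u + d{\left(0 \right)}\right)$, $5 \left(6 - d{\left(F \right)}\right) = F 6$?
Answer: $1412413$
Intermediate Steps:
$d{\left(F \right)} = 6 - \frac{6 F}{5}$ ($d{\left(F \right)} = 6 - \frac{F 6}{5} = 6 - \frac{6 F}{5}$)
$W = -1$ ($W = -1 + 0 = -1$)
$t{\left(u \right)} = \left(4 + u\right) \left(6 + u\right)$ ($t{\left(u \right)} = \left(u + 4\right) \left(u + \left(6 - 0\right)\right) = \left(4 + u\right) \left(u + \left(6 + 0\right)\right) = \left(4 + u\right) \left(u + 6\right) = \left(4 + u\right) \left(6 + u\right)$)
$\left(t{\left(3 \right)} + W\right) 17 \left(-252 + 498\right) + 1153129 = \left(\left(24 + 3^{2} + 10 \cdot 3\right) - 1\right) 17 \left(-252 + 498\right) + 1153129 = \left(\left(24 + 9 + 30\right) - 1\right) 17 \cdot 246 + 1153129 = \left(63 - 1\right) 17 \cdot 246 + 1153129 = 62 \cdot 17 \cdot 246 + 1153129 = 1054 \cdot 246 + 1153129 = 259284 + 1153129 = 1412413$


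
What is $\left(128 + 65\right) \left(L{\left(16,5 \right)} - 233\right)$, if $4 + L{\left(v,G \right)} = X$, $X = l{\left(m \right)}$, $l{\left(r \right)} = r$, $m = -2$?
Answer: $-46127$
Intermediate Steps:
$X = -2$
$L{\left(v,G \right)} = -6$ ($L{\left(v,G \right)} = -4 - 2 = -6$)
$\left(128 + 65\right) \left(L{\left(16,5 \right)} - 233\right) = \left(128 + 65\right) \left(-6 - 233\right) = 193 \left(-6 - 233\right) = 193 \left(-239\right) = -46127$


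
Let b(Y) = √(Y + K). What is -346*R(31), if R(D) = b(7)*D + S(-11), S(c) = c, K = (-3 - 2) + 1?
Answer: 3806 - 10726*√3 ≈ -14772.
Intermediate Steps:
K = -4 (K = -5 + 1 = -4)
b(Y) = √(-4 + Y) (b(Y) = √(Y - 4) = √(-4 + Y))
R(D) = -11 + D*√3 (R(D) = √(-4 + 7)*D - 11 = √3*D - 11 = D*√3 - 11 = -11 + D*√3)
-346*R(31) = -346*(-11 + 31*√3) = 3806 - 10726*√3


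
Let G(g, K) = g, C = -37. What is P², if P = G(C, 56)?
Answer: 1369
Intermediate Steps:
P = -37
P² = (-37)² = 1369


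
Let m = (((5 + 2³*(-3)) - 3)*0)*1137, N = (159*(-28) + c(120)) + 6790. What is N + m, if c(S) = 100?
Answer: 2438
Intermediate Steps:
N = 2438 (N = (159*(-28) + 100) + 6790 = (-4452 + 100) + 6790 = -4352 + 6790 = 2438)
m = 0 (m = (((5 + 8*(-3)) - 3)*0)*1137 = (((5 - 24) - 3)*0)*1137 = ((-19 - 3)*0)*1137 = -22*0*1137 = 0*1137 = 0)
N + m = 2438 + 0 = 2438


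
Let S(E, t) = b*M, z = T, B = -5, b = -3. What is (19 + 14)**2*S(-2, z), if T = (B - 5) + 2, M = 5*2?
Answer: -32670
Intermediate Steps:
M = 10
T = -8 (T = (-5 - 5) + 2 = -10 + 2 = -8)
z = -8
S(E, t) = -30 (S(E, t) = -3*10 = -30)
(19 + 14)**2*S(-2, z) = (19 + 14)**2*(-30) = 33**2*(-30) = 1089*(-30) = -32670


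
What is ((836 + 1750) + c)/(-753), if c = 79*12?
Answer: -1178/251 ≈ -4.6932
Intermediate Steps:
c = 948
((836 + 1750) + c)/(-753) = ((836 + 1750) + 948)/(-753) = (2586 + 948)*(-1/753) = 3534*(-1/753) = -1178/251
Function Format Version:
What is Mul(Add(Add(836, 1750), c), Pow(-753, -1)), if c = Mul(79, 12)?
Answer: Rational(-1178, 251) ≈ -4.6932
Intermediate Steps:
c = 948
Mul(Add(Add(836, 1750), c), Pow(-753, -1)) = Mul(Add(Add(836, 1750), 948), Pow(-753, -1)) = Mul(Add(2586, 948), Rational(-1, 753)) = Mul(3534, Rational(-1, 753)) = Rational(-1178, 251)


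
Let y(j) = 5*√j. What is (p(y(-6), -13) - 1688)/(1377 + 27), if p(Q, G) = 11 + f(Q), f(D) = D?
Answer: -43/36 + 5*I*√6/1404 ≈ -1.1944 + 0.0087233*I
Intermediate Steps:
p(Q, G) = 11 + Q
(p(y(-6), -13) - 1688)/(1377 + 27) = ((11 + 5*√(-6)) - 1688)/(1377 + 27) = ((11 + 5*(I*√6)) - 1688)/1404 = ((11 + 5*I*√6) - 1688)*(1/1404) = (-1677 + 5*I*√6)*(1/1404) = -43/36 + 5*I*√6/1404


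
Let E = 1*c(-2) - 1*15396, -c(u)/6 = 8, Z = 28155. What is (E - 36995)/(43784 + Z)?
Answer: -52439/71939 ≈ -0.72894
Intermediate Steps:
c(u) = -48 (c(u) = -6*8 = -48)
E = -15444 (E = 1*(-48) - 1*15396 = -48 - 15396 = -15444)
(E - 36995)/(43784 + Z) = (-15444 - 36995)/(43784 + 28155) = -52439/71939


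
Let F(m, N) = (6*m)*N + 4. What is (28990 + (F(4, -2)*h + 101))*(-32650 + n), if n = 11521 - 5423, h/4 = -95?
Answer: -1216373672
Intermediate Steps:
h = -380 (h = 4*(-95) = -380)
F(m, N) = 4 + 6*N*m (F(m, N) = 6*N*m + 4 = 4 + 6*N*m)
n = 6098
(28990 + (F(4, -2)*h + 101))*(-32650 + n) = (28990 + ((4 + 6*(-2)*4)*(-380) + 101))*(-32650 + 6098) = (28990 + ((4 - 48)*(-380) + 101))*(-26552) = (28990 + (-44*(-380) + 101))*(-26552) = (28990 + (16720 + 101))*(-26552) = (28990 + 16821)*(-26552) = 45811*(-26552) = -1216373672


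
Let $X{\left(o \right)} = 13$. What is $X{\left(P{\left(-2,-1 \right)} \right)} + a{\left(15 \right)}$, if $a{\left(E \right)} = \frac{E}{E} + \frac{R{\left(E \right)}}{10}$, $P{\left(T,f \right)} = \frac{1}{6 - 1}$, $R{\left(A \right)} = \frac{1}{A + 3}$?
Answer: $\frac{2521}{180} \approx 14.006$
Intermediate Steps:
$R{\left(A \right)} = \frac{1}{3 + A}$
$P{\left(T,f \right)} = \frac{1}{5}$
$a{\left(E \right)} = 1 + \frac{1}{10 \left(3 + E\right)}$ ($a{\left(E \right)} = \frac{E}{E} + \frac{1}{\left(3 + E\right) 10} = 1 + \frac{1}{3 + E} \frac{1}{10} = 1 + \frac{1}{10 \left(3 + E\right)}$)
$X{\left(P{\left(-2,-1 \right)} \right)} + a{\left(15 \right)} = 13 + \frac{\frac{31}{10} + 15}{3 + 15} = 13 + \frac{1}{18} \cdot \frac{181}{10} = 13 + \frac{181}{180} = \frac{2521}{180}$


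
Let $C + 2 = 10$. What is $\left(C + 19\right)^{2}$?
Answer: $729$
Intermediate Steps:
$C = 8$ ($C = -2 + 10 = 8$)
$\left(C + 19\right)^{2} = \left(8 + 19\right)^{2} = 27^{2} = 729$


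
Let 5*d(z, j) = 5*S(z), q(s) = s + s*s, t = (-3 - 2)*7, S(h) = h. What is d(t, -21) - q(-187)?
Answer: -34817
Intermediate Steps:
t = -35 (t = -5*7 = -35)
q(s) = s + s²
d(z, j) = z (d(z, j) = (5*z)/5 = z)
d(t, -21) - q(-187) = -35 - (-187)*(1 - 187) = -35 - (-187)*(-186) = -35 - 1*34782 = -35 - 34782 = -34817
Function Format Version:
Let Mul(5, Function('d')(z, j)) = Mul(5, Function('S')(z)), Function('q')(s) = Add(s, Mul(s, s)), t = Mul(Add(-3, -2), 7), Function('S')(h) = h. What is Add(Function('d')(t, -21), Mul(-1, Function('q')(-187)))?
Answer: -34817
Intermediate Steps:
t = -35 (t = Mul(-5, 7) = -35)
Function('q')(s) = Add(s, Pow(s, 2))
Function('d')(z, j) = z (Function('d')(z, j) = Mul(Rational(1, 5), Mul(5, z)) = z)
Add(Function('d')(t, -21), Mul(-1, Function('q')(-187))) = Add(-35, Mul(-1, Mul(-187, Add(1, -187)))) = Add(-35, Mul(-1, Mul(-187, -186))) = Add(-35, Mul(-1, 34782)) = Add(-35, -34782) = -34817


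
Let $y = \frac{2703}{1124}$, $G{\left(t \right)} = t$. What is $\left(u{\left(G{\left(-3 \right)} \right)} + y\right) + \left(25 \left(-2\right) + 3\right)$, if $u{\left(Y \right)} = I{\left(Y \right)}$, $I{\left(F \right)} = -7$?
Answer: $- \frac{57993}{1124} \approx -51.595$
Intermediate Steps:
$u{\left(Y \right)} = -7$
$y = \frac{2703}{1124}$ ($y = 2703 \cdot \frac{1}{1124} = \frac{2703}{1124} \approx 2.4048$)
$\left(u{\left(G{\left(-3 \right)} \right)} + y\right) + \left(25 \left(-2\right) + 3\right) = \left(-7 + \frac{2703}{1124}\right) + \left(25 \left(-2\right) + 3\right) = - \frac{5165}{1124} + \left(-50 + 3\right) = - \frac{5165}{1124} - 47 = - \frac{57993}{1124}$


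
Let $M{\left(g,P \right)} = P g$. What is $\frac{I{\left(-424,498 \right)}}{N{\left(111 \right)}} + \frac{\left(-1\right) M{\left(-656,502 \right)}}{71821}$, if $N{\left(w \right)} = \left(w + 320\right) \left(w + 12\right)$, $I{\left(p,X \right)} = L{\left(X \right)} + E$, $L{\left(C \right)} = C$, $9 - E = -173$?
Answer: $\frac{17506655336}{3807446673} \approx 4.598$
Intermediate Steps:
$E = 182$ ($E = 9 - -173 = 9 + 173 = 182$)
$I{\left(p,X \right)} = 182 + X$ ($I{\left(p,X \right)} = X + 182 = 182 + X$)
$N{\left(w \right)} = \left(12 + w\right) \left(320 + w\right)$ ($N{\left(w \right)} = \left(320 + w\right) \left(12 + w\right) = \left(12 + w\right) \left(320 + w\right)$)
$\frac{I{\left(-424,498 \right)}}{N{\left(111 \right)}} + \frac{\left(-1\right) M{\left(-656,502 \right)}}{71821} = \frac{182 + 498}{3840 + 111^{2} + 332 \cdot 111} + \frac{\left(-1\right) 502 \left(-656\right)}{71821} = \frac{680}{3840 + 12321 + 36852} + \left(-1\right) \left(-329312\right) \frac{1}{71821} = \frac{680}{53013} + 329312 \cdot \frac{1}{71821} = 680 \cdot \frac{1}{53013} + \frac{329312}{71821} = \frac{680}{53013} + \frac{329312}{71821} = \frac{17506655336}{3807446673}$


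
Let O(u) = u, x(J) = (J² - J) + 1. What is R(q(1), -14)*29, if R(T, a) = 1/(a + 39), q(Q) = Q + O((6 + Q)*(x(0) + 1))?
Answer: 29/25 ≈ 1.1600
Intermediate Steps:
x(J) = 1 + J² - J
q(Q) = 12 + 3*Q (q(Q) = Q + (6 + Q)*((1 + 0² - 1*0) + 1) = Q + (6 + Q)*((1 + 0 + 0) + 1) = Q + (6 + Q)*(1 + 1) = Q + (6 + Q)*2 = Q + (12 + 2*Q) = 12 + 3*Q)
R(T, a) = 1/(39 + a)
R(q(1), -14)*29 = 29/(39 - 14) = 29/25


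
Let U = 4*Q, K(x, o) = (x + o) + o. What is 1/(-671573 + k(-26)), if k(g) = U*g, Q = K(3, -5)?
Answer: -1/670845 ≈ -1.4907e-6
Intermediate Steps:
K(x, o) = x + 2*o (K(x, o) = (o + x) + o = x + 2*o)
Q = -7 (Q = 3 + 2*(-5) = 3 - 10 = -7)
U = -28 (U = 4*(-7) = -28)
k(g) = -28*g
1/(-671573 + k(-26)) = 1/(-671573 - 28*(-26)) = 1/(-671573 + 728) = 1/(-670845) = -1/670845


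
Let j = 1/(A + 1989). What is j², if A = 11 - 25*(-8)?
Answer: 1/4840000 ≈ 2.0661e-7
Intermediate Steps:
A = 211 (A = 11 + 200 = 211)
j = 1/2200 (j = 1/(211 + 1989) = 1/2200 ≈ 0.00045455)
j² = (1/2200)² = 1/4840000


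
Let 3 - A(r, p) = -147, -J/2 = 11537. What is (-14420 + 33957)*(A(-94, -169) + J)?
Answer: -447866188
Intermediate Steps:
J = -23074 (J = -2*11537 = -23074)
A(r, p) = 150 (A(r, p) = 3 - 1*(-147) = 3 + 147 = 150)
(-14420 + 33957)*(A(-94, -169) + J) = (-14420 + 33957)*(150 - 23074) = 19537*(-22924) = -447866188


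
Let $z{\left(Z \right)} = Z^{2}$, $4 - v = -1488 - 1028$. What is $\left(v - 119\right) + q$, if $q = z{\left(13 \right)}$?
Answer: $2570$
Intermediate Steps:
$v = 2520$ ($v = 4 - \left(-1488 - 1028\right) = 4 - -2516 = 4 + 2516 = 2520$)
$q = 169$ ($q = 13^{2} = 169$)
$\left(v - 119\right) + q = \left(2520 - 119\right) + 169 = 2401 + 169 = 2570$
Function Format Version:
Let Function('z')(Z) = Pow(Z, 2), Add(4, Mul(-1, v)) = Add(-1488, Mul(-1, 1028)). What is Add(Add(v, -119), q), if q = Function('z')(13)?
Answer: 2570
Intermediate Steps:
v = 2520 (v = Add(4, Mul(-1, Add(-1488, Mul(-1, 1028)))) = Add(4, Mul(-1, Add(-1488, -1028))) = Add(4, Mul(-1, -2516)) = Add(4, 2516) = 2520)
q = 169 (q = Pow(13, 2) = 169)
Add(Add(v, -119), q) = Add(Add(2520, -119), 169) = Add(2401, 169) = 2570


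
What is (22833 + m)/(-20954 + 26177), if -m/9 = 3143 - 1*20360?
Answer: 59262/1741 ≈ 34.039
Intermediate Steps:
m = 154953 (m = -9*(3143 - 1*20360) = -9*(3143 - 20360) = -9*(-17217) = 154953)
(22833 + m)/(-20954 + 26177) = (22833 + 154953)/(-20954 + 26177) = 177786/5223 = 177786*(1/5223) = 59262/1741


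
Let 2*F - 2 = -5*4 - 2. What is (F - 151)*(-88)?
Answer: 14168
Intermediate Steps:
F = -10 (F = 1 + (-5*4 - 2)/2 = 1 + (-20 - 2)/2 = 1 + (½)*(-22) = 1 - 11 = -10)
(F - 151)*(-88) = (-10 - 151)*(-88) = -161*(-88) = 14168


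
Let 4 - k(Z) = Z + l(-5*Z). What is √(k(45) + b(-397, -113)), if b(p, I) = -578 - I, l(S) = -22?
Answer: 22*I ≈ 22.0*I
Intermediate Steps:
k(Z) = 26 - Z (k(Z) = 4 - (Z - 22) = 4 - (-22 + Z) = 4 + (22 - Z) = 26 - Z)
√(k(45) + b(-397, -113)) = √((26 - 1*45) + (-578 - 1*(-113))) = √((26 - 45) + (-578 + 113)) = √(-19 - 465) = √(-484) = 22*I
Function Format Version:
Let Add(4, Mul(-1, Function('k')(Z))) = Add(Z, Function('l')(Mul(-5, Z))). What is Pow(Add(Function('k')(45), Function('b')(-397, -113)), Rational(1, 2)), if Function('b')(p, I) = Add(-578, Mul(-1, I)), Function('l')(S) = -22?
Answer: Mul(22, I) ≈ Mul(22.000, I)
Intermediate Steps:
Function('k')(Z) = Add(26, Mul(-1, Z)) (Function('k')(Z) = Add(4, Mul(-1, Add(Z, -22))) = Add(4, Mul(-1, Add(-22, Z))) = Add(4, Add(22, Mul(-1, Z))) = Add(26, Mul(-1, Z)))
Pow(Add(Function('k')(45), Function('b')(-397, -113)), Rational(1, 2)) = Pow(Add(Add(26, Mul(-1, 45)), Add(-578, Mul(-1, -113))), Rational(1, 2)) = Pow(Add(Add(26, -45), Add(-578, 113)), Rational(1, 2)) = Pow(Add(-19, -465), Rational(1, 2)) = Pow(-484, Rational(1, 2)) = Mul(22, I)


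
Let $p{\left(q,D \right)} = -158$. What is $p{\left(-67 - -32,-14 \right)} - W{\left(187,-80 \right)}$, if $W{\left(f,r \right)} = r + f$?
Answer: $-265$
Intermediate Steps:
$W{\left(f,r \right)} = f + r$
$p{\left(-67 - -32,-14 \right)} - W{\left(187,-80 \right)} = -158 - \left(187 - 80\right) = -158 - 107 = -265$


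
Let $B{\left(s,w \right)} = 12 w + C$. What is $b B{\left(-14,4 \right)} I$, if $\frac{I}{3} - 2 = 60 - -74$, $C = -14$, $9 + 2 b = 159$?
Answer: $1040400$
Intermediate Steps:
$b = 75$ ($b = - \frac{9}{2} + \frac{1}{2} \cdot 159 = - \frac{9}{2} + \frac{159}{2} = 75$)
$I = 408$ ($I = 6 + 3 \left(60 - -74\right) = 6 + 3 \left(60 + 74\right) = 6 + 3 \cdot 134 = 6 + 402 = 408$)
$B{\left(s,w \right)} = -14 + 12 w$ ($B{\left(s,w \right)} = 12 w - 14 = -14 + 12 w$)
$b B{\left(-14,4 \right)} I = 75 \left(-14 + 12 \cdot 4\right) 408 = 75 \left(-14 + 48\right) 408 = 75 \cdot 34 \cdot 408 = 2550 \cdot 408 = 1040400$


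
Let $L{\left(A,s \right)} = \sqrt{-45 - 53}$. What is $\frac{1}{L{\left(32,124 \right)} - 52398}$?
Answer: $- \frac{26199}{1372775251} - \frac{7 i \sqrt{2}}{2745550502} \approx -1.9085 \cdot 10^{-5} - 3.6056 \cdot 10^{-9} i$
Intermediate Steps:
$L{\left(A,s \right)} = 7 i \sqrt{2}$ ($L{\left(A,s \right)} = \sqrt{-98} = 7 i \sqrt{2}$)
$\frac{1}{L{\left(32,124 \right)} - 52398} = \frac{1}{7 i \sqrt{2} - 52398} = \frac{1}{-52398 + 7 i \sqrt{2}}$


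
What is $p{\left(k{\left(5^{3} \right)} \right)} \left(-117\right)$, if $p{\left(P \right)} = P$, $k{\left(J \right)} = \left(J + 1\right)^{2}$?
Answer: $-1857492$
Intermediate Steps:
$k{\left(J \right)} = \left(1 + J\right)^{2}$
$p{\left(k{\left(5^{3} \right)} \right)} \left(-117\right) = \left(1 + 5^{3}\right)^{2} \left(-117\right) = \left(1 + 125\right)^{2} \left(-117\right) = 126^{2} \left(-117\right) = 15876 \left(-117\right) = -1857492$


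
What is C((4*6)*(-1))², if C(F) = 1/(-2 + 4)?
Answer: ¼ ≈ 0.25000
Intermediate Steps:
C(F) = ½ (C(F) = 1/2 = ½)
C((4*6)*(-1))² = (½)² = ¼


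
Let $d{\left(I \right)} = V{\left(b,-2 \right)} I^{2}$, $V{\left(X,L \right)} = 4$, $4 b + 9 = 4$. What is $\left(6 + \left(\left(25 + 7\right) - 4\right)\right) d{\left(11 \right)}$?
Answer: $16456$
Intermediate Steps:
$b = - \frac{5}{4}$ ($b = - \frac{9}{4} + \frac{1}{4} \cdot 4 = - \frac{9}{4} + 1 = - \frac{5}{4} \approx -1.25$)
$d{\left(I \right)} = 4 I^{2}$
$\left(6 + \left(\left(25 + 7\right) - 4\right)\right) d{\left(11 \right)} = \left(6 + \left(\left(25 + 7\right) - 4\right)\right) 4 \cdot 11^{2} = \left(6 + \left(32 - 4\right)\right) 4 \cdot 121 = \left(6 + 28\right) 484 = 34 \cdot 484 = 16456$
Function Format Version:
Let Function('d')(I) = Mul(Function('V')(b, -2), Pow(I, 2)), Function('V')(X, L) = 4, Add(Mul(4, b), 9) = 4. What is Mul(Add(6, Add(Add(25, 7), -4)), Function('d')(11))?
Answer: 16456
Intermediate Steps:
b = Rational(-5, 4) (b = Add(Rational(-9, 4), Mul(Rational(1, 4), 4)) = Add(Rational(-9, 4), 1) = Rational(-5, 4) ≈ -1.2500)
Function('d')(I) = Mul(4, Pow(I, 2))
Mul(Add(6, Add(Add(25, 7), -4)), Function('d')(11)) = Mul(Add(6, Add(Add(25, 7), -4)), Mul(4, Pow(11, 2))) = Mul(Add(6, Add(32, -4)), Mul(4, 121)) = Mul(Add(6, 28), 484) = Mul(34, 484) = 16456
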